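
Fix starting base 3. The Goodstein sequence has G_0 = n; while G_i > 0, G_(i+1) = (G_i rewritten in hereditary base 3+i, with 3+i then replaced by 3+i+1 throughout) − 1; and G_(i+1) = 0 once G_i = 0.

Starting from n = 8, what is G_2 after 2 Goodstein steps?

10

(0) 8|_3 = 2·3 + 2 ↦ 2·4 + 2|_4 = 10 ⇒ 9
(1) 9|_4 = 2·4 + 1 ↦ 2·5 + 1|_5 = 11 ⇒ 10
(2) 10|_5 = 2·5 ↦ 2·6|_6 = 12 ⇒ 11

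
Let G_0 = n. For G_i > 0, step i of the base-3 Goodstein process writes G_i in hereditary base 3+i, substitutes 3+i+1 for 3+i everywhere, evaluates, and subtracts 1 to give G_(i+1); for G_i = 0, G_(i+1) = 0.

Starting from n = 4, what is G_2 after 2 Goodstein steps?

4

(0) 4|_3 = 3 + 1 ↦ 4 + 1|_4 = 5 ⇒ 4
(1) 4|_4 = 4 ↦ 5|_5 = 5 ⇒ 4
(2) 4|_5 = 4 ↦ 4|_6 = 4 ⇒ 3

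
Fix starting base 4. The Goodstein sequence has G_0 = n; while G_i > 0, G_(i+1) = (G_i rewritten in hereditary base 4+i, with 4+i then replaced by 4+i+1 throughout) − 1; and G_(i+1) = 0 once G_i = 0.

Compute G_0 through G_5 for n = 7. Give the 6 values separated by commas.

G_0 = 7. HB_4(7) = 4 + 3. Bump = 8. G_1 = 7.
G_1 = 7. HB_5(7) = 5 + 2. Bump = 8. G_2 = 7.
G_2 = 7. HB_6(7) = 6 + 1. Bump = 8. G_3 = 7.
G_3 = 7. HB_7(7) = 7. Bump = 8. G_4 = 7.
G_4 = 7. HB_8(7) = 7. Bump = 7. G_5 = 6.

7, 7, 7, 7, 7, 6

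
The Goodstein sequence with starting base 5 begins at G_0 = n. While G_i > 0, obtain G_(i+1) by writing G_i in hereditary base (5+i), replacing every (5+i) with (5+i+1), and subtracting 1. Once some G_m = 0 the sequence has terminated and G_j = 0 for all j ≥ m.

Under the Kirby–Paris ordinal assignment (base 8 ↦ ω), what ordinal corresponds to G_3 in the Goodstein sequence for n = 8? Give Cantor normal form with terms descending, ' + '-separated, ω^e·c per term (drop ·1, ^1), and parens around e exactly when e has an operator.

ω

[0] 8 ≡ 5 + 3 (base 5). Lift 6: 9. −1: 8.
[1] 8 ≡ 6 + 2 (base 6). Lift 7: 9. −1: 8.
[2] 8 ≡ 7 + 1 (base 7). Lift 8: 9. −1: 8.
[3] 8 ≡ 8 (base 8). Lift 9: 9. −1: 8.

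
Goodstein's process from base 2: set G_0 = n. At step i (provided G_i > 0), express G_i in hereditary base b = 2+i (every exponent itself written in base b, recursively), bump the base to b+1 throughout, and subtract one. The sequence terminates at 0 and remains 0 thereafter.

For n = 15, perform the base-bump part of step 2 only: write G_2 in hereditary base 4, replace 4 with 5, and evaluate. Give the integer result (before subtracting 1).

base 2: 15 = 2^(2 + 1) + 2^2 + 2 + 1; at 3: 3^(3 + 1) + 3^3 + 3 + 1 = 112; next = 111
base 3: 111 = 3^(3 + 1) + 3^3 + 3; at 4: 4^(4 + 1) + 4^4 + 4 = 1284; next = 1283

18753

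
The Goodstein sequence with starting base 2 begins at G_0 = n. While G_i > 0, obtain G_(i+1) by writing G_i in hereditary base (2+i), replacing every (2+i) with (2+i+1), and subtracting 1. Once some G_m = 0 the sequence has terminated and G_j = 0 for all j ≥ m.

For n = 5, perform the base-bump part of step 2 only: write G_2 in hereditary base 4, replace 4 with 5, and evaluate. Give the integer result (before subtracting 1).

base 2: 5 = 2^2 + 1; at 3: 3^3 + 1 = 28; next = 27
base 3: 27 = 3^3; at 4: 4^4 = 256; next = 255

468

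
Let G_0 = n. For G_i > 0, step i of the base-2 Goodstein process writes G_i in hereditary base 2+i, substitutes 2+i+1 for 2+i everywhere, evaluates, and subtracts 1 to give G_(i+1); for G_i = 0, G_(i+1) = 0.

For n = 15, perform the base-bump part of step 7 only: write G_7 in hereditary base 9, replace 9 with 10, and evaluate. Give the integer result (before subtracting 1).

100077777776

i=0: 15 = 2^(2 + 1) + 2^2 + 2 + 1 (b=2); 2→3: 3^(3 + 1) + 3^3 + 3 + 1 = 112; 112−1 = 111
i=1: 111 = 3^(3 + 1) + 3^3 + 3 (b=3); 3→4: 4^(4 + 1) + 4^4 + 4 = 1284; 1284−1 = 1283
i=2: 1283 = 4^(4 + 1) + 4^4 + 3 (b=4); 4→5: 5^(5 + 1) + 5^5 + 3 = 18753; 18753−1 = 18752
i=3: 18752 = 5^(5 + 1) + 5^5 + 2 (b=5); 5→6: 6^(6 + 1) + 6^6 + 2 = 326594; 326594−1 = 326593
i=4: 326593 = 6^(6 + 1) + 6^6 + 1 (b=6); 6→7: 7^(7 + 1) + 7^7 + 1 = 6588345; 6588345−1 = 6588344
i=5: 6588344 = 7^(7 + 1) + 7^7 (b=7); 7→8: 8^(8 + 1) + 8^8 = 150994944; 150994944−1 = 150994943
i=6: 150994943 = 8^(8 + 1) + 7·8^7 + 7·8^6 + 7·8^5 + 7·8^4 + 7·8^3 + 7·8^2 + 7·8 + 7 (b=8); 8→9: 9^(9 + 1) + 7·9^7 + 7·9^6 + 7·9^5 + 7·9^4 + 7·9^3 + 7·9^2 + 7·9 + 7 = 3524450281; 3524450281−1 = 3524450280
i=7: 3524450280 = 9^(9 + 1) + 7·9^7 + 7·9^6 + 7·9^5 + 7·9^4 + 7·9^3 + 7·9^2 + 7·9 + 6 (b=9); 9→10: 10^(10 + 1) + 7·10^7 + 7·10^6 + 7·10^5 + 7·10^4 + 7·10^3 + 7·10^2 + 7·10 + 6 = 100077777776; 100077777776−1 = 100077777775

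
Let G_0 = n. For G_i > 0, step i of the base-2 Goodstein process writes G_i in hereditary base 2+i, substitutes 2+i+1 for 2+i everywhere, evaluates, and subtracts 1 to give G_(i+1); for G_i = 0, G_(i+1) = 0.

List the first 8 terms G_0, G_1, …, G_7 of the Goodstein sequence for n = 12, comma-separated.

12, 107, 1065, 15685, 280019, 5764910, 134217867, 3486784574

base 2: 12 = 2^(2 + 1) + 2^2; at 3: 3^(3 + 1) + 3^3 = 108; next = 107
base 3: 107 = 3^(3 + 1) + 2·3^2 + 2·3 + 2; at 4: 4^(4 + 1) + 2·4^2 + 2·4 + 2 = 1066; next = 1065
base 4: 1065 = 4^(4 + 1) + 2·4^2 + 2·4 + 1; at 5: 5^(5 + 1) + 2·5^2 + 2·5 + 1 = 15686; next = 15685
base 5: 15685 = 5^(5 + 1) + 2·5^2 + 2·5; at 6: 6^(6 + 1) + 2·6^2 + 2·6 = 280020; next = 280019
base 6: 280019 = 6^(6 + 1) + 2·6^2 + 6 + 5; at 7: 7^(7 + 1) + 2·7^2 + 7 + 5 = 5764911; next = 5764910
base 7: 5764910 = 7^(7 + 1) + 2·7^2 + 7 + 4; at 8: 8^(8 + 1) + 2·8^2 + 8 + 4 = 134217868; next = 134217867
base 8: 134217867 = 8^(8 + 1) + 2·8^2 + 8 + 3; at 9: 9^(9 + 1) + 2·9^2 + 9 + 3 = 3486784575; next = 3486784574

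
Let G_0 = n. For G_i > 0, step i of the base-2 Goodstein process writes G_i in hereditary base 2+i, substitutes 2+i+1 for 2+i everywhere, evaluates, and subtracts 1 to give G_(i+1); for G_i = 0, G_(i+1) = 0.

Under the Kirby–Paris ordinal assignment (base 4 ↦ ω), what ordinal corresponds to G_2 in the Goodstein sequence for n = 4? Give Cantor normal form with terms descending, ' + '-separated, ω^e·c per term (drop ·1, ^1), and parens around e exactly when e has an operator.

4 —HB2→ 2^2 —bump→ 3^3 = 27 —(−1)→ 26
26 —HB3→ 2·3^2 + 2·3 + 2 —bump→ 2·4^2 + 2·4 + 2 = 42 —(−1)→ 41
41 —HB4→ 2·4^2 + 2·4 + 1 —bump→ 2·5^2 + 2·5 + 1 = 61 —(−1)→ 60

ω^2·2 + ω·2 + 1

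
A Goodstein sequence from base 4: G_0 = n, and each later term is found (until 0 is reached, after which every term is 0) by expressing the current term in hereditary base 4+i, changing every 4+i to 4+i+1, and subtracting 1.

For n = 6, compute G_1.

6

G_0=6  [base 4] 4 + 2  →[4↦5]→  5 + 2 = 7  −1 ⇒ G_1=6
G_1=6  [base 5] 5 + 1  →[5↦6]→  6 + 1 = 7  −1 ⇒ G_2=6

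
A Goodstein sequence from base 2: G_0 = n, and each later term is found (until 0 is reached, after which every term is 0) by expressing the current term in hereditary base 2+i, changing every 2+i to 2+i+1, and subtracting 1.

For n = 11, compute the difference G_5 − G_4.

G_0=11  [base 2] 2^(2 + 1) + 2 + 1  →[2↦3]→  3^(3 + 1) + 3 + 1 = 85  −1 ⇒ G_1=84
G_1=84  [base 3] 3^(3 + 1) + 3  →[3↦4]→  4^(4 + 1) + 4 = 1028  −1 ⇒ G_2=1027
G_2=1027  [base 4] 4^(4 + 1) + 3  →[4↦5]→  5^(5 + 1) + 3 = 15628  −1 ⇒ G_3=15627
G_3=15627  [base 5] 5^(5 + 1) + 2  →[5↦6]→  6^(6 + 1) + 2 = 279938  −1 ⇒ G_4=279937
G_4=279937  [base 6] 6^(6 + 1) + 1  →[6↦7]→  7^(7 + 1) + 1 = 5764802  −1 ⇒ G_5=5764801

5484864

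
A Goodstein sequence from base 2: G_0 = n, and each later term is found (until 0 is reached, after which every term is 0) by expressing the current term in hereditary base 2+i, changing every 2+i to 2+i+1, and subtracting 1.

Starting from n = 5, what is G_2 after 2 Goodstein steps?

255

base 2: 5 = 2^2 + 1; at 3: 3^3 + 1 = 28; next = 27
base 3: 27 = 3^3; at 4: 4^4 = 256; next = 255
base 4: 255 = 3·4^3 + 3·4^2 + 3·4 + 3; at 5: 3·5^3 + 3·5^2 + 3·5 + 3 = 468; next = 467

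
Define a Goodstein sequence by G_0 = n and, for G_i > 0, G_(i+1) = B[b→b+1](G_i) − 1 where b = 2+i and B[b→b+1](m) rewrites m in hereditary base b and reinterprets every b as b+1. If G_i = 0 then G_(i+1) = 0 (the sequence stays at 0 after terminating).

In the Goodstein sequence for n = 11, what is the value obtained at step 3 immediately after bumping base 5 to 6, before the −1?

279938

base 2: 11 = 2^(2 + 1) + 2 + 1; at 3: 3^(3 + 1) + 3 + 1 = 85; next = 84
base 3: 84 = 3^(3 + 1) + 3; at 4: 4^(4 + 1) + 4 = 1028; next = 1027
base 4: 1027 = 4^(4 + 1) + 3; at 5: 5^(5 + 1) + 3 = 15628; next = 15627
base 5: 15627 = 5^(5 + 1) + 2; at 6: 6^(6 + 1) + 2 = 279938; next = 279937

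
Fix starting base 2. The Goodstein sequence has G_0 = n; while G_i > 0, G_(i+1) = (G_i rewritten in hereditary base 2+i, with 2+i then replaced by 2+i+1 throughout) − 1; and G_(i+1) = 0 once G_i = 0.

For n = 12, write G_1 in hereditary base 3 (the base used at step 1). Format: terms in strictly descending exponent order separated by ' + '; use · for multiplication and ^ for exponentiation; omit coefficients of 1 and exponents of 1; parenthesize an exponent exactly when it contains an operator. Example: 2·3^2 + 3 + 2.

3^(3 + 1) + 2·3^2 + 2·3 + 2

[0] 12 ≡ 2^(2 + 1) + 2^2 (base 2). Lift 3: 108. −1: 107.
[1] 107 ≡ 3^(3 + 1) + 2·3^2 + 2·3 + 2 (base 3). Lift 4: 1066. −1: 1065.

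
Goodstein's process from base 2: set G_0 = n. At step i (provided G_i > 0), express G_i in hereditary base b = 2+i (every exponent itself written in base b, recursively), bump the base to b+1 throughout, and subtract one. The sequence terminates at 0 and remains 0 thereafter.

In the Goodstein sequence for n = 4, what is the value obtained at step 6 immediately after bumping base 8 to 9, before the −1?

base 2: 4 = 2^2; at 3: 3^3 = 27; next = 26
base 3: 26 = 2·3^2 + 2·3 + 2; at 4: 2·4^2 + 2·4 + 2 = 42; next = 41
base 4: 41 = 2·4^2 + 2·4 + 1; at 5: 2·5^2 + 2·5 + 1 = 61; next = 60
base 5: 60 = 2·5^2 + 2·5; at 6: 2·6^2 + 2·6 = 84; next = 83
base 6: 83 = 2·6^2 + 6 + 5; at 7: 2·7^2 + 7 + 5 = 110; next = 109
base 7: 109 = 2·7^2 + 7 + 4; at 8: 2·8^2 + 8 + 4 = 140; next = 139
base 8: 139 = 2·8^2 + 8 + 3; at 9: 2·9^2 + 9 + 3 = 174; next = 173

174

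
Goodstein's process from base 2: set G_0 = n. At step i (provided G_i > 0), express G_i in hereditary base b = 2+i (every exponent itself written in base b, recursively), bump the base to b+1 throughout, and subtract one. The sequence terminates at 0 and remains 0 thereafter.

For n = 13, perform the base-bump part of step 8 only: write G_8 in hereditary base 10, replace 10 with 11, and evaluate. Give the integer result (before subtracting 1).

step 0: 13 = 2^(2 + 1) + 2^2 + 1; sub 3 for 2: 3^(3 + 1) + 3^3 + 1; = 109; G_1 = 109−1 = 108
step 1: 108 = 3^(3 + 1) + 3^3; sub 4 for 3: 4^(4 + 1) + 4^4; = 1280; G_2 = 1280−1 = 1279
step 2: 1279 = 4^(4 + 1) + 3·4^3 + 3·4^2 + 3·4 + 3; sub 5 for 4: 5^(5 + 1) + 3·5^3 + 3·5^2 + 3·5 + 3; = 16093; G_3 = 16093−1 = 16092
step 3: 16092 = 5^(5 + 1) + 3·5^3 + 3·5^2 + 3·5 + 2; sub 6 for 5: 6^(6 + 1) + 3·6^3 + 3·6^2 + 3·6 + 2; = 280712; G_4 = 280712−1 = 280711
step 4: 280711 = 6^(6 + 1) + 3·6^3 + 3·6^2 + 3·6 + 1; sub 7 for 6: 7^(7 + 1) + 3·7^3 + 3·7^2 + 3·7 + 1; = 5765999; G_5 = 5765999−1 = 5765998
step 5: 5765998 = 7^(7 + 1) + 3·7^3 + 3·7^2 + 3·7; sub 8 for 7: 8^(8 + 1) + 3·8^3 + 3·8^2 + 3·8; = 134219480; G_6 = 134219480−1 = 134219479
step 6: 134219479 = 8^(8 + 1) + 3·8^3 + 3·8^2 + 2·8 + 7; sub 9 for 8: 9^(9 + 1) + 3·9^3 + 3·9^2 + 2·9 + 7; = 3486786856; G_7 = 3486786856−1 = 3486786855
step 7: 3486786855 = 9^(9 + 1) + 3·9^3 + 3·9^2 + 2·9 + 6; sub 10 for 9: 10^(10 + 1) + 3·10^3 + 3·10^2 + 2·10 + 6; = 100000003326; G_8 = 100000003326−1 = 100000003325

3138428381104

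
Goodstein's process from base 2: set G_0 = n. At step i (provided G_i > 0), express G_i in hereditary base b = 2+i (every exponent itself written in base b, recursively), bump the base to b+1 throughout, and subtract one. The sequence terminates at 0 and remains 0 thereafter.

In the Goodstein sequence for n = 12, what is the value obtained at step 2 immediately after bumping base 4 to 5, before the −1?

[0] 12 ≡ 2^(2 + 1) + 2^2 (base 2). Lift 3: 108. −1: 107.
[1] 107 ≡ 3^(3 + 1) + 2·3^2 + 2·3 + 2 (base 3). Lift 4: 1066. −1: 1065.
[2] 1065 ≡ 4^(4 + 1) + 2·4^2 + 2·4 + 1 (base 4). Lift 5: 15686. −1: 15685.

15686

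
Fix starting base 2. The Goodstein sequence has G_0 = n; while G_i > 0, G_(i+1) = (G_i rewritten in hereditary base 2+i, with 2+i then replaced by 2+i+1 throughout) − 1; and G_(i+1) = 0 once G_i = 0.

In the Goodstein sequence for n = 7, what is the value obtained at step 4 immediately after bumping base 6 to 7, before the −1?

823544

7 —HB2→ 2^2 + 2 + 1 —bump→ 3^3 + 3 + 1 = 31 —(−1)→ 30
30 —HB3→ 3^3 + 3 —bump→ 4^4 + 4 = 260 —(−1)→ 259
259 —HB4→ 4^4 + 3 —bump→ 5^5 + 3 = 3128 —(−1)→ 3127
3127 —HB5→ 5^5 + 2 —bump→ 6^6 + 2 = 46658 —(−1)→ 46657
46657 —HB6→ 6^6 + 1 —bump→ 7^7 + 1 = 823544 —(−1)→ 823543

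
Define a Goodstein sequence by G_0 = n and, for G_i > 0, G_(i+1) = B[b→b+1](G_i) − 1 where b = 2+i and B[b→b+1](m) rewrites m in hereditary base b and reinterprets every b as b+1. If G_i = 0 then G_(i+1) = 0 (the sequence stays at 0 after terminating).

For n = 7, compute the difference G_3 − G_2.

2868

G_0 = 7. HB_2(7) = 2^2 + 2 + 1. Bump = 31. G_1 = 30.
G_1 = 30. HB_3(30) = 3^3 + 3. Bump = 260. G_2 = 259.
G_2 = 259. HB_4(259) = 4^4 + 3. Bump = 3128. G_3 = 3127.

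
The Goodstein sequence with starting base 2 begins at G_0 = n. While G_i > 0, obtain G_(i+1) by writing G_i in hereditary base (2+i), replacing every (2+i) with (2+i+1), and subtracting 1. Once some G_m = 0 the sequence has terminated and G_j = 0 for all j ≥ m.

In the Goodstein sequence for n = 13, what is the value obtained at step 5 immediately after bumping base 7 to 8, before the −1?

step 0: 13 = 2^(2 + 1) + 2^2 + 1; sub 3 for 2: 3^(3 + 1) + 3^3 + 1; = 109; G_1 = 109−1 = 108
step 1: 108 = 3^(3 + 1) + 3^3; sub 4 for 3: 4^(4 + 1) + 4^4; = 1280; G_2 = 1280−1 = 1279
step 2: 1279 = 4^(4 + 1) + 3·4^3 + 3·4^2 + 3·4 + 3; sub 5 for 4: 5^(5 + 1) + 3·5^3 + 3·5^2 + 3·5 + 3; = 16093; G_3 = 16093−1 = 16092
step 3: 16092 = 5^(5 + 1) + 3·5^3 + 3·5^2 + 3·5 + 2; sub 6 for 5: 6^(6 + 1) + 3·6^3 + 3·6^2 + 3·6 + 2; = 280712; G_4 = 280712−1 = 280711
step 4: 280711 = 6^(6 + 1) + 3·6^3 + 3·6^2 + 3·6 + 1; sub 7 for 6: 7^(7 + 1) + 3·7^3 + 3·7^2 + 3·7 + 1; = 5765999; G_5 = 5765999−1 = 5765998

134219480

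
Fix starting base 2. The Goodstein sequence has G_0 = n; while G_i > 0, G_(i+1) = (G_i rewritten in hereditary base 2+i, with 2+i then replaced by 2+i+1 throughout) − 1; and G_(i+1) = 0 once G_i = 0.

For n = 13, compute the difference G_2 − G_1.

13 —HB2→ 2^(2 + 1) + 2^2 + 1 —bump→ 3^(3 + 1) + 3^3 + 1 = 109 —(−1)→ 108
108 —HB3→ 3^(3 + 1) + 3^3 —bump→ 4^(4 + 1) + 4^4 = 1280 —(−1)→ 1279

1171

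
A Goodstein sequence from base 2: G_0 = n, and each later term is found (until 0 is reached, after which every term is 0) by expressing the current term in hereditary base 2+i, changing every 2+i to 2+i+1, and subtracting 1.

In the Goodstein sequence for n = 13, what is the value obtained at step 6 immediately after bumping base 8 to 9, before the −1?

G_0=13  [base 2] 2^(2 + 1) + 2^2 + 1  →[2↦3]→  3^(3 + 1) + 3^3 + 1 = 109  −1 ⇒ G_1=108
G_1=108  [base 3] 3^(3 + 1) + 3^3  →[3↦4]→  4^(4 + 1) + 4^4 = 1280  −1 ⇒ G_2=1279
G_2=1279  [base 4] 4^(4 + 1) + 3·4^3 + 3·4^2 + 3·4 + 3  →[4↦5]→  5^(5 + 1) + 3·5^3 + 3·5^2 + 3·5 + 3 = 16093  −1 ⇒ G_3=16092
G_3=16092  [base 5] 5^(5 + 1) + 3·5^3 + 3·5^2 + 3·5 + 2  →[5↦6]→  6^(6 + 1) + 3·6^3 + 3·6^2 + 3·6 + 2 = 280712  −1 ⇒ G_4=280711
G_4=280711  [base 6] 6^(6 + 1) + 3·6^3 + 3·6^2 + 3·6 + 1  →[6↦7]→  7^(7 + 1) + 3·7^3 + 3·7^2 + 3·7 + 1 = 5765999  −1 ⇒ G_5=5765998
G_5=5765998  [base 7] 7^(7 + 1) + 3·7^3 + 3·7^2 + 3·7  →[7↦8]→  8^(8 + 1) + 3·8^3 + 3·8^2 + 3·8 = 134219480  −1 ⇒ G_6=134219479
G_6=134219479  [base 8] 8^(8 + 1) + 3·8^3 + 3·8^2 + 2·8 + 7  →[8↦9]→  9^(9 + 1) + 3·9^3 + 3·9^2 + 2·9 + 7 = 3486786856  −1 ⇒ G_7=3486786855

3486786856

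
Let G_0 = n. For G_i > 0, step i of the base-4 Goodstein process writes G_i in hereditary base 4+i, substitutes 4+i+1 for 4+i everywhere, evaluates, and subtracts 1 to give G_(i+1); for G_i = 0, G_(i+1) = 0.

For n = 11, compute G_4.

15

G_0=11  [base 4] 2·4 + 3  →[4↦5]→  2·5 + 3 = 13  −1 ⇒ G_1=12
G_1=12  [base 5] 2·5 + 2  →[5↦6]→  2·6 + 2 = 14  −1 ⇒ G_2=13
G_2=13  [base 6] 2·6 + 1  →[6↦7]→  2·7 + 1 = 15  −1 ⇒ G_3=14
G_3=14  [base 7] 2·7  →[7↦8]→  2·8 = 16  −1 ⇒ G_4=15
G_4=15  [base 8] 8 + 7  →[8↦9]→  9 + 7 = 16  −1 ⇒ G_5=15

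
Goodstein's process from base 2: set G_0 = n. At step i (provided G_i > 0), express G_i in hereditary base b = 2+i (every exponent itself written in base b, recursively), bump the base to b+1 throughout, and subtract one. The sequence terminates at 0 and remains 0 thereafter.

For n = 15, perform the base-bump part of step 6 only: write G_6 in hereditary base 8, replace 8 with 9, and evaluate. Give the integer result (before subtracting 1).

15 —HB2→ 2^(2 + 1) + 2^2 + 2 + 1 —bump→ 3^(3 + 1) + 3^3 + 3 + 1 = 112 —(−1)→ 111
111 —HB3→ 3^(3 + 1) + 3^3 + 3 —bump→ 4^(4 + 1) + 4^4 + 4 = 1284 —(−1)→ 1283
1283 —HB4→ 4^(4 + 1) + 4^4 + 3 —bump→ 5^(5 + 1) + 5^5 + 3 = 18753 —(−1)→ 18752
18752 —HB5→ 5^(5 + 1) + 5^5 + 2 —bump→ 6^(6 + 1) + 6^6 + 2 = 326594 —(−1)→ 326593
326593 —HB6→ 6^(6 + 1) + 6^6 + 1 —bump→ 7^(7 + 1) + 7^7 + 1 = 6588345 —(−1)→ 6588344
6588344 —HB7→ 7^(7 + 1) + 7^7 —bump→ 8^(8 + 1) + 8^8 = 150994944 —(−1)→ 150994943
150994943 —HB8→ 8^(8 + 1) + 7·8^7 + 7·8^6 + 7·8^5 + 7·8^4 + 7·8^3 + 7·8^2 + 7·8 + 7 —bump→ 9^(9 + 1) + 7·9^7 + 7·9^6 + 7·9^5 + 7·9^4 + 7·9^3 + 7·9^2 + 7·9 + 7 = 3524450281 —(−1)→ 3524450280

3524450281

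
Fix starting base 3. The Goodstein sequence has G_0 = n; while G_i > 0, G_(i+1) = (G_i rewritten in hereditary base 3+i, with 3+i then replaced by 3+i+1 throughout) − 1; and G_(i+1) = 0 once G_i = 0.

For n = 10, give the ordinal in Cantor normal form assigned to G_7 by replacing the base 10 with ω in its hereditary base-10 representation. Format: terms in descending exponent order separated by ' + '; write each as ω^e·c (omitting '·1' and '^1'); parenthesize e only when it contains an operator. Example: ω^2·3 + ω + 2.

base 3: 10 = 3^2 + 1; at 4: 4^2 + 1 = 17; next = 16
base 4: 16 = 4^2; at 5: 5^2 = 25; next = 24
base 5: 24 = 4·5 + 4; at 6: 4·6 + 4 = 28; next = 27
base 6: 27 = 4·6 + 3; at 7: 4·7 + 3 = 31; next = 30
base 7: 30 = 4·7 + 2; at 8: 4·8 + 2 = 34; next = 33
base 8: 33 = 4·8 + 1; at 9: 4·9 + 1 = 37; next = 36
base 9: 36 = 4·9; at 10: 4·10 = 40; next = 39

ω·3 + 9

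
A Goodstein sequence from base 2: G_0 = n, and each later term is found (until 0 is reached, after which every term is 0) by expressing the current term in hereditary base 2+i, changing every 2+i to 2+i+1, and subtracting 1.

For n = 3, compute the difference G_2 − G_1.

0

G_0 = 3. HB_2(3) = 2 + 1. Bump = 4. G_1 = 3.
G_1 = 3. HB_3(3) = 3. Bump = 4. G_2 = 3.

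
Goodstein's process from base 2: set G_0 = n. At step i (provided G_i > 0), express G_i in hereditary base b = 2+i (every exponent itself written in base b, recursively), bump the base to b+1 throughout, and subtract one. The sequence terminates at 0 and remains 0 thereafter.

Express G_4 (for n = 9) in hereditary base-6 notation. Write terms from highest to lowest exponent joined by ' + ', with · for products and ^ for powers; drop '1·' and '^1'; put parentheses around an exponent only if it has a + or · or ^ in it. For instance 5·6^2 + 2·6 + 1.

3·6^6 + 3·6^3 + 3·6^2 + 3·6 + 1

base 2: 9 = 2^(2 + 1) + 1; at 3: 3^(3 + 1) + 1 = 82; next = 81
base 3: 81 = 3^(3 + 1); at 4: 4^(4 + 1) = 1024; next = 1023
base 4: 1023 = 3·4^4 + 3·4^3 + 3·4^2 + 3·4 + 3; at 5: 3·5^5 + 3·5^3 + 3·5^2 + 3·5 + 3 = 9843; next = 9842
base 5: 9842 = 3·5^5 + 3·5^3 + 3·5^2 + 3·5 + 2; at 6: 3·6^6 + 3·6^3 + 3·6^2 + 3·6 + 2 = 140744; next = 140743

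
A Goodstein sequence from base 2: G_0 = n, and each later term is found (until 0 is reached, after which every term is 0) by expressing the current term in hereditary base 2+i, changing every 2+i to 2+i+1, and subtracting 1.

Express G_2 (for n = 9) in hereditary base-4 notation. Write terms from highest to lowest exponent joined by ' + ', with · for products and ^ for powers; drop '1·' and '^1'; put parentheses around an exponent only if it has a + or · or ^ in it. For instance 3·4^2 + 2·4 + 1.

i=0: 9 = 2^(2 + 1) + 1 (b=2); 2→3: 3^(3 + 1) + 1 = 82; 82−1 = 81
i=1: 81 = 3^(3 + 1) (b=3); 3→4: 4^(4 + 1) = 1024; 1024−1 = 1023

3·4^4 + 3·4^3 + 3·4^2 + 3·4 + 3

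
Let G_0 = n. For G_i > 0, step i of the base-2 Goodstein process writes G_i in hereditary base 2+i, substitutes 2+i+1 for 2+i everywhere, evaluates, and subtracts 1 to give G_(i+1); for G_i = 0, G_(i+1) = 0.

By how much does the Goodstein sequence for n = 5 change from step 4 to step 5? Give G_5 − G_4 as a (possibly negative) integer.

422

i=0: 5 = 2^2 + 1 (b=2); 2→3: 3^3 + 1 = 28; 28−1 = 27
i=1: 27 = 3^3 (b=3); 3→4: 4^4 = 256; 256−1 = 255
i=2: 255 = 3·4^3 + 3·4^2 + 3·4 + 3 (b=4); 4→5: 3·5^3 + 3·5^2 + 3·5 + 3 = 468; 468−1 = 467
i=3: 467 = 3·5^3 + 3·5^2 + 3·5 + 2 (b=5); 5→6: 3·6^3 + 3·6^2 + 3·6 + 2 = 776; 776−1 = 775
i=4: 775 = 3·6^3 + 3·6^2 + 3·6 + 1 (b=6); 6→7: 3·7^3 + 3·7^2 + 3·7 + 1 = 1198; 1198−1 = 1197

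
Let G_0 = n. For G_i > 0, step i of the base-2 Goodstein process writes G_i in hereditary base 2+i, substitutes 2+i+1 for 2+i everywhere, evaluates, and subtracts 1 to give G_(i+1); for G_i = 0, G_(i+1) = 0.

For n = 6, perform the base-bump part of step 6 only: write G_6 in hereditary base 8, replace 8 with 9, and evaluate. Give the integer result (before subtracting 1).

G_0=6  [base 2] 2^2 + 2  →[2↦3]→  3^3 + 3 = 30  −1 ⇒ G_1=29
G_1=29  [base 3] 3^3 + 2  →[3↦4]→  4^4 + 2 = 258  −1 ⇒ G_2=257
G_2=257  [base 4] 4^4 + 1  →[4↦5]→  5^5 + 1 = 3126  −1 ⇒ G_3=3125
G_3=3125  [base 5] 5^5  →[5↦6]→  6^6 = 46656  −1 ⇒ G_4=46655
G_4=46655  [base 6] 5·6^5 + 5·6^4 + 5·6^3 + 5·6^2 + 5·6 + 5  →[6↦7]→  5·7^5 + 5·7^4 + 5·7^3 + 5·7^2 + 5·7 + 5 = 98040  −1 ⇒ G_5=98039
G_5=98039  [base 7] 5·7^5 + 5·7^4 + 5·7^3 + 5·7^2 + 5·7 + 4  →[7↦8]→  5·8^5 + 5·8^4 + 5·8^3 + 5·8^2 + 5·8 + 4 = 187244  −1 ⇒ G_6=187243
G_6=187243  [base 8] 5·8^5 + 5·8^4 + 5·8^3 + 5·8^2 + 5·8 + 3  →[8↦9]→  5·9^5 + 5·9^4 + 5·9^3 + 5·9^2 + 5·9 + 3 = 332148  −1 ⇒ G_7=332147

332148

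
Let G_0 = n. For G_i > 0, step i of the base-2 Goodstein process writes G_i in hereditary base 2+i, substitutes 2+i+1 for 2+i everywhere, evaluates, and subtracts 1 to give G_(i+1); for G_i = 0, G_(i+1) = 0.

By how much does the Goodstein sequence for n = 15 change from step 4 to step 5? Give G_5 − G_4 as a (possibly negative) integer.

6261751

[0] 15 ≡ 2^(2 + 1) + 2^2 + 2 + 1 (base 2). Lift 3: 112. −1: 111.
[1] 111 ≡ 3^(3 + 1) + 3^3 + 3 (base 3). Lift 4: 1284. −1: 1283.
[2] 1283 ≡ 4^(4 + 1) + 4^4 + 3 (base 4). Lift 5: 18753. −1: 18752.
[3] 18752 ≡ 5^(5 + 1) + 5^5 + 2 (base 5). Lift 6: 326594. −1: 326593.
[4] 326593 ≡ 6^(6 + 1) + 6^6 + 1 (base 6). Lift 7: 6588345. −1: 6588344.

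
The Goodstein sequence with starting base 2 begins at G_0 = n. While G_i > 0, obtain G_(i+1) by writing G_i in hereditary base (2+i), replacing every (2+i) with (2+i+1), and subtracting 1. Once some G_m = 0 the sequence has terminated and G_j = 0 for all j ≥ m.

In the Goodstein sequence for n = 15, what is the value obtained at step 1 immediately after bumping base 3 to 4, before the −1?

1284

base 2: 15 = 2^(2 + 1) + 2^2 + 2 + 1; at 3: 3^(3 + 1) + 3^3 + 3 + 1 = 112; next = 111
base 3: 111 = 3^(3 + 1) + 3^3 + 3; at 4: 4^(4 + 1) + 4^4 + 4 = 1284; next = 1283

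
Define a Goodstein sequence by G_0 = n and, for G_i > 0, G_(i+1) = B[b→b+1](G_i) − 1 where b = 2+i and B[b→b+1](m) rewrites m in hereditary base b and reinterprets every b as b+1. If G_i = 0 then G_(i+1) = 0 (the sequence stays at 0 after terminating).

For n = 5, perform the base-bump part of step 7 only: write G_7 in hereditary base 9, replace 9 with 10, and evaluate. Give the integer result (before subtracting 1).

base 2: 5 = 2^2 + 1; at 3: 3^3 + 1 = 28; next = 27
base 3: 27 = 3^3; at 4: 4^4 = 256; next = 255
base 4: 255 = 3·4^3 + 3·4^2 + 3·4 + 3; at 5: 3·5^3 + 3·5^2 + 3·5 + 3 = 468; next = 467
base 5: 467 = 3·5^3 + 3·5^2 + 3·5 + 2; at 6: 3·6^3 + 3·6^2 + 3·6 + 2 = 776; next = 775
base 6: 775 = 3·6^3 + 3·6^2 + 3·6 + 1; at 7: 3·7^3 + 3·7^2 + 3·7 + 1 = 1198; next = 1197
base 7: 1197 = 3·7^3 + 3·7^2 + 3·7; at 8: 3·8^3 + 3·8^2 + 3·8 = 1752; next = 1751
base 8: 1751 = 3·8^3 + 3·8^2 + 2·8 + 7; at 9: 3·9^3 + 3·9^2 + 2·9 + 7 = 2455; next = 2454

3326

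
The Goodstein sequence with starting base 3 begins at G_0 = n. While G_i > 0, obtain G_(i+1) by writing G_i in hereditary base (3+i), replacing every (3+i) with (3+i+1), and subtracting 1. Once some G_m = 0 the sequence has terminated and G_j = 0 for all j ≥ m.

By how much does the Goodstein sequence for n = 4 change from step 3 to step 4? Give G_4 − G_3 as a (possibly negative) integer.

(0) 4|_3 = 3 + 1 ↦ 4 + 1|_4 = 5 ⇒ 4
(1) 4|_4 = 4 ↦ 5|_5 = 5 ⇒ 4
(2) 4|_5 = 4 ↦ 4|_6 = 4 ⇒ 3
(3) 3|_6 = 3 ↦ 3|_7 = 3 ⇒ 2

-1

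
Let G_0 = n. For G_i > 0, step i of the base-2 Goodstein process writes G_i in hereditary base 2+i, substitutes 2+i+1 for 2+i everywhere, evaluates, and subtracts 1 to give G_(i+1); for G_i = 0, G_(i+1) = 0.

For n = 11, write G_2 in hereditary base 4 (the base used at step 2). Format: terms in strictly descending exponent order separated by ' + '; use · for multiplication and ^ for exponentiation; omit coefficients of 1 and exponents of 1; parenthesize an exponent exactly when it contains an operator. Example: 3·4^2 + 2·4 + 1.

(0) 11|_2 = 2^(2 + 1) + 2 + 1 ↦ 3^(3 + 1) + 3 + 1|_3 = 85 ⇒ 84
(1) 84|_3 = 3^(3 + 1) + 3 ↦ 4^(4 + 1) + 4|_4 = 1028 ⇒ 1027

4^(4 + 1) + 3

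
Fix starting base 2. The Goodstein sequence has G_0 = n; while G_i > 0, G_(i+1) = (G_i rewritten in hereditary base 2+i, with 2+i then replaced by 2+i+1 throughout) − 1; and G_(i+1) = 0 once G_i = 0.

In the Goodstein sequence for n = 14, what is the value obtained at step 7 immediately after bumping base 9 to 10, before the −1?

G_0 = 14. HB_2(14) = 2^(2 + 1) + 2^2 + 2. Bump = 111. G_1 = 110.
G_1 = 110. HB_3(110) = 3^(3 + 1) + 3^3 + 2. Bump = 1282. G_2 = 1281.
G_2 = 1281. HB_4(1281) = 4^(4 + 1) + 4^4 + 1. Bump = 18751. G_3 = 18750.
G_3 = 18750. HB_5(18750) = 5^(5 + 1) + 5^5. Bump = 326592. G_4 = 326591.
G_4 = 326591. HB_6(326591) = 6^(6 + 1) + 5·6^5 + 5·6^4 + 5·6^3 + 5·6^2 + 5·6 + 5. Bump = 5862841. G_5 = 5862840.
G_5 = 5862840. HB_7(5862840) = 7^(7 + 1) + 5·7^5 + 5·7^4 + 5·7^3 + 5·7^2 + 5·7 + 4. Bump = 134404972. G_6 = 134404971.
G_6 = 134404971. HB_8(134404971) = 8^(8 + 1) + 5·8^5 + 5·8^4 + 5·8^3 + 5·8^2 + 5·8 + 3. Bump = 3487116549. G_7 = 3487116548.

100000555552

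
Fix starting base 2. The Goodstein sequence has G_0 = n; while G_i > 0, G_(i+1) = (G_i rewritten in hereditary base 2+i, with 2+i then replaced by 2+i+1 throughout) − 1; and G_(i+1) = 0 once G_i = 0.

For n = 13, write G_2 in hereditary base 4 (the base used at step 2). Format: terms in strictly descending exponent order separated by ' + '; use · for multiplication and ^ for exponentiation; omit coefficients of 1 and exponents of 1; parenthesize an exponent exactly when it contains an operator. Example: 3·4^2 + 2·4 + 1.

4^(4 + 1) + 3·4^3 + 3·4^2 + 3·4 + 3

[0] 13 ≡ 2^(2 + 1) + 2^2 + 1 (base 2). Lift 3: 109. −1: 108.
[1] 108 ≡ 3^(3 + 1) + 3^3 (base 3). Lift 4: 1280. −1: 1279.
[2] 1279 ≡ 4^(4 + 1) + 3·4^3 + 3·4^2 + 3·4 + 3 (base 4). Lift 5: 16093. −1: 16092.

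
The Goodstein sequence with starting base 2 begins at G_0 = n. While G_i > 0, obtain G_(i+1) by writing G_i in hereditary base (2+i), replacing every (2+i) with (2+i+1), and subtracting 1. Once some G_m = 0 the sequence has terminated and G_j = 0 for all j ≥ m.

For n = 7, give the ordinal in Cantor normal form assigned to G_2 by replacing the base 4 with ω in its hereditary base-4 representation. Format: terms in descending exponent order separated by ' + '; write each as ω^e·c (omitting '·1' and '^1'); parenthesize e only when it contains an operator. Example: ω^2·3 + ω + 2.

ω^ω + 3

step 0: 7 = 2^2 + 2 + 1; sub 3 for 2: 3^3 + 3 + 1; = 31; G_1 = 31−1 = 30
step 1: 30 = 3^3 + 3; sub 4 for 3: 4^4 + 4; = 260; G_2 = 260−1 = 259
step 2: 259 = 4^4 + 3; sub 5 for 4: 5^5 + 3; = 3128; G_3 = 3128−1 = 3127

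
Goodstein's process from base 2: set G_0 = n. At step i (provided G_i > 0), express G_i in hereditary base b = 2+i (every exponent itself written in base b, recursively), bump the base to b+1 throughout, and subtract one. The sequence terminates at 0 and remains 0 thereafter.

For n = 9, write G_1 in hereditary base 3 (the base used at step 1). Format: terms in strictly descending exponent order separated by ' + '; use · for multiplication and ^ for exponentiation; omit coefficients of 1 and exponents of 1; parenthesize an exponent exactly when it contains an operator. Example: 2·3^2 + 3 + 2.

base 2: 9 = 2^(2 + 1) + 1; at 3: 3^(3 + 1) + 1 = 82; next = 81
base 3: 81 = 3^(3 + 1); at 4: 4^(4 + 1) = 1024; next = 1023

3^(3 + 1)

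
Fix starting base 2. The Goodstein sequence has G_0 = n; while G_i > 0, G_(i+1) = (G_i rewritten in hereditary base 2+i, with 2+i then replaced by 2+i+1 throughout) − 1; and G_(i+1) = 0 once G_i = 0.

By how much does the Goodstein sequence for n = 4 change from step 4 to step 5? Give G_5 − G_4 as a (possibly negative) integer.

26

[0] 4 ≡ 2^2 (base 2). Lift 3: 27. −1: 26.
[1] 26 ≡ 2·3^2 + 2·3 + 2 (base 3). Lift 4: 42. −1: 41.
[2] 41 ≡ 2·4^2 + 2·4 + 1 (base 4). Lift 5: 61. −1: 60.
[3] 60 ≡ 2·5^2 + 2·5 (base 5). Lift 6: 84. −1: 83.
[4] 83 ≡ 2·6^2 + 6 + 5 (base 6). Lift 7: 110. −1: 109.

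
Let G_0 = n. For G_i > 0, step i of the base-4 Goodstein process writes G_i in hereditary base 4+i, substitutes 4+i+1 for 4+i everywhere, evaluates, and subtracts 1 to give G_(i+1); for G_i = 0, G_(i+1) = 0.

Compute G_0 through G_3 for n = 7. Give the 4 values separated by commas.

7, 7, 7, 7

G_0=7  [base 4] 4 + 3  →[4↦5]→  5 + 3 = 8  −1 ⇒ G_1=7
G_1=7  [base 5] 5 + 2  →[5↦6]→  6 + 2 = 8  −1 ⇒ G_2=7
G_2=7  [base 6] 6 + 1  →[6↦7]→  7 + 1 = 8  −1 ⇒ G_3=7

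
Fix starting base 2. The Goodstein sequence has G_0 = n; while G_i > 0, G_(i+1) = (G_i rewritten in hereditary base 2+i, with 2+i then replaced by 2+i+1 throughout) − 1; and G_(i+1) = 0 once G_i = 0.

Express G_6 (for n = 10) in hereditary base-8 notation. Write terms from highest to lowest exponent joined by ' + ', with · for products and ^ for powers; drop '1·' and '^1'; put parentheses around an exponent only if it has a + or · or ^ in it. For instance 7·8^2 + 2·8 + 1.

(0) 10|_2 = 2^(2 + 1) + 2 ↦ 3^(3 + 1) + 3|_3 = 84 ⇒ 83
(1) 83|_3 = 3^(3 + 1) + 2 ↦ 4^(4 + 1) + 2|_4 = 1026 ⇒ 1025
(2) 1025|_4 = 4^(4 + 1) + 1 ↦ 5^(5 + 1) + 1|_5 = 15626 ⇒ 15625
(3) 15625|_5 = 5^(5 + 1) ↦ 6^(6 + 1)|_6 = 279936 ⇒ 279935
(4) 279935|_6 = 5·6^6 + 5·6^5 + 5·6^4 + 5·6^3 + 5·6^2 + 5·6 + 5 ↦ 5·7^7 + 5·7^5 + 5·7^4 + 5·7^3 + 5·7^2 + 5·7 + 5|_7 = 4215755 ⇒ 4215754
(5) 4215754|_7 = 5·7^7 + 5·7^5 + 5·7^4 + 5·7^3 + 5·7^2 + 5·7 + 4 ↦ 5·8^8 + 5·8^5 + 5·8^4 + 5·8^3 + 5·8^2 + 5·8 + 4|_8 = 84073324 ⇒ 84073323
(6) 84073323|_8 = 5·8^8 + 5·8^5 + 5·8^4 + 5·8^3 + 5·8^2 + 5·8 + 3 ↦ 5·9^9 + 5·9^5 + 5·9^4 + 5·9^3 + 5·9^2 + 5·9 + 3|_9 = 1937434593 ⇒ 1937434592

5·8^8 + 5·8^5 + 5·8^4 + 5·8^3 + 5·8^2 + 5·8 + 3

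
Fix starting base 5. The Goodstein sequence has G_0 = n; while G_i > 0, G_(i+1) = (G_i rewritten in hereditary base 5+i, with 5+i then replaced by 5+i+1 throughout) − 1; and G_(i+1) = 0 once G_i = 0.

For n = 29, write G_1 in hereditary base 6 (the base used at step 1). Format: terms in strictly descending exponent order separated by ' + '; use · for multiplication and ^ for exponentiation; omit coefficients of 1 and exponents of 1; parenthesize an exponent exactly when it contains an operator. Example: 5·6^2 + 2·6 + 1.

G_0=29  [base 5] 5^2 + 4  →[5↦6]→  6^2 + 4 = 40  −1 ⇒ G_1=39
G_1=39  [base 6] 6^2 + 3  →[6↦7]→  7^2 + 3 = 52  −1 ⇒ G_2=51

6^2 + 3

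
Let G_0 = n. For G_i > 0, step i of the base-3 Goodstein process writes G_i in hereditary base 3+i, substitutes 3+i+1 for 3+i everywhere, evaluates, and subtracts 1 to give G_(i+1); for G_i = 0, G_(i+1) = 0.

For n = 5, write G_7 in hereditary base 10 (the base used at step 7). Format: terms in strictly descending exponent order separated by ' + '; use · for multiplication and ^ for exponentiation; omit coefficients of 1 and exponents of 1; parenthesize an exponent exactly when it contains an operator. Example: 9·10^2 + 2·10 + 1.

5 —HB3→ 3 + 2 —bump→ 4 + 2 = 6 —(−1)→ 5
5 —HB4→ 4 + 1 —bump→ 5 + 1 = 6 —(−1)→ 5
5 —HB5→ 5 —bump→ 6 = 6 —(−1)→ 5
5 —HB6→ 5 —bump→ 5 = 5 —(−1)→ 4
4 —HB7→ 4 —bump→ 4 = 4 —(−1)→ 3
3 —HB8→ 3 —bump→ 3 = 3 —(−1)→ 2
2 —HB9→ 2 —bump→ 2 = 2 —(−1)→ 1
1 —HB10→ 1 —bump→ 1 = 1 —(−1)→ 0

1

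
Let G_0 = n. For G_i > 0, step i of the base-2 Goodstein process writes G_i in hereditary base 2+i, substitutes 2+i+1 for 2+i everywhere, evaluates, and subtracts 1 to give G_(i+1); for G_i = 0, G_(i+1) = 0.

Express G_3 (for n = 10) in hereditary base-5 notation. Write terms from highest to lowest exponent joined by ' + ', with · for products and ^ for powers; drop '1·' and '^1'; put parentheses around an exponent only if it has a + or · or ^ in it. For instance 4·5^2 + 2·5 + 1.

G_0=10  [base 2] 2^(2 + 1) + 2  →[2↦3]→  3^(3 + 1) + 3 = 84  −1 ⇒ G_1=83
G_1=83  [base 3] 3^(3 + 1) + 2  →[3↦4]→  4^(4 + 1) + 2 = 1026  −1 ⇒ G_2=1025
G_2=1025  [base 4] 4^(4 + 1) + 1  →[4↦5]→  5^(5 + 1) + 1 = 15626  −1 ⇒ G_3=15625
G_3=15625  [base 5] 5^(5 + 1)  →[5↦6]→  6^(6 + 1) = 279936  −1 ⇒ G_4=279935

5^(5 + 1)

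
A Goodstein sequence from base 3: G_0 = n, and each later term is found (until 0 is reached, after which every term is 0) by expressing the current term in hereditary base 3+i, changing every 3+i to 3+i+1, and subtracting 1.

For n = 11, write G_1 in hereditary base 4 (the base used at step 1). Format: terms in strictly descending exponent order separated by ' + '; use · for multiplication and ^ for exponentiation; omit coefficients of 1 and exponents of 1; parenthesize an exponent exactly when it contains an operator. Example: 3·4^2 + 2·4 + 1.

4^2 + 1

i=0: 11 = 3^2 + 2 (b=3); 3→4: 4^2 + 2 = 18; 18−1 = 17
i=1: 17 = 4^2 + 1 (b=4); 4→5: 5^2 + 1 = 26; 26−1 = 25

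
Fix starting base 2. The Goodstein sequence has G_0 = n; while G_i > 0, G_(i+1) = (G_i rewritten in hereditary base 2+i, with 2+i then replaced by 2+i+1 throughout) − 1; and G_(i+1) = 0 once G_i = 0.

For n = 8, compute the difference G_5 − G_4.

1553800

G_0=8  [base 2] 2^(2 + 1)  →[2↦3]→  3^(3 + 1) = 81  −1 ⇒ G_1=80
G_1=80  [base 3] 2·3^3 + 2·3^2 + 2·3 + 2  →[3↦4]→  2·4^4 + 2·4^2 + 2·4 + 2 = 554  −1 ⇒ G_2=553
G_2=553  [base 4] 2·4^4 + 2·4^2 + 2·4 + 1  →[4↦5]→  2·5^5 + 2·5^2 + 2·5 + 1 = 6311  −1 ⇒ G_3=6310
G_3=6310  [base 5] 2·5^5 + 2·5^2 + 2·5  →[5↦6]→  2·6^6 + 2·6^2 + 2·6 = 93396  −1 ⇒ G_4=93395
G_4=93395  [base 6] 2·6^6 + 2·6^2 + 6 + 5  →[6↦7]→  2·7^7 + 2·7^2 + 7 + 5 = 1647196  −1 ⇒ G_5=1647195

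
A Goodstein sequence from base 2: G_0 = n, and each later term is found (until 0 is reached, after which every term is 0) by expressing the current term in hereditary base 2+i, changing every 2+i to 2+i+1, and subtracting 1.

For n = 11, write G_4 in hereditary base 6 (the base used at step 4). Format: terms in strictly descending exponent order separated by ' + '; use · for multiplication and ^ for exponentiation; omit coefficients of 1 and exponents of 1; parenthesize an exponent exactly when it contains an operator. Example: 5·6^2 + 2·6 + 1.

G_0=11  [base 2] 2^(2 + 1) + 2 + 1  →[2↦3]→  3^(3 + 1) + 3 + 1 = 85  −1 ⇒ G_1=84
G_1=84  [base 3] 3^(3 + 1) + 3  →[3↦4]→  4^(4 + 1) + 4 = 1028  −1 ⇒ G_2=1027
G_2=1027  [base 4] 4^(4 + 1) + 3  →[4↦5]→  5^(5 + 1) + 3 = 15628  −1 ⇒ G_3=15627
G_3=15627  [base 5] 5^(5 + 1) + 2  →[5↦6]→  6^(6 + 1) + 2 = 279938  −1 ⇒ G_4=279937
G_4=279937  [base 6] 6^(6 + 1) + 1  →[6↦7]→  7^(7 + 1) + 1 = 5764802  −1 ⇒ G_5=5764801

6^(6 + 1) + 1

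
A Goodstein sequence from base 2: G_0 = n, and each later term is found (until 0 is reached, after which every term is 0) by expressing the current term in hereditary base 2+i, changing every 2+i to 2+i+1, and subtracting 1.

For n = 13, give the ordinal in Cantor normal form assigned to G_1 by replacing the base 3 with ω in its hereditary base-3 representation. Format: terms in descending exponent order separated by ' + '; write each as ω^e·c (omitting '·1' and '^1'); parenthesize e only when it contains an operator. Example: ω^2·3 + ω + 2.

13 —HB2→ 2^(2 + 1) + 2^2 + 1 —bump→ 3^(3 + 1) + 3^3 + 1 = 109 —(−1)→ 108
108 —HB3→ 3^(3 + 1) + 3^3 —bump→ 4^(4 + 1) + 4^4 = 1280 —(−1)→ 1279

ω^(ω + 1) + ω^ω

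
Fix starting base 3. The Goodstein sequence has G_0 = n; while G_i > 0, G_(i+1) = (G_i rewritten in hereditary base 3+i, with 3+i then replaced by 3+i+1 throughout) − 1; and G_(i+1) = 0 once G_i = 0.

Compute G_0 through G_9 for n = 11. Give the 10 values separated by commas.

base 3: 11 = 3^2 + 2; at 4: 4^2 + 2 = 18; next = 17
base 4: 17 = 4^2 + 1; at 5: 5^2 + 1 = 26; next = 25
base 5: 25 = 5^2; at 6: 6^2 = 36; next = 35
base 6: 35 = 5·6 + 5; at 7: 5·7 + 5 = 40; next = 39
base 7: 39 = 5·7 + 4; at 8: 5·8 + 4 = 44; next = 43
base 8: 43 = 5·8 + 3; at 9: 5·9 + 3 = 48; next = 47
base 9: 47 = 5·9 + 2; at 10: 5·10 + 2 = 52; next = 51
base 10: 51 = 5·10 + 1; at 11: 5·11 + 1 = 56; next = 55
base 11: 55 = 5·11; at 12: 5·12 = 60; next = 59

11, 17, 25, 35, 39, 43, 47, 51, 55, 59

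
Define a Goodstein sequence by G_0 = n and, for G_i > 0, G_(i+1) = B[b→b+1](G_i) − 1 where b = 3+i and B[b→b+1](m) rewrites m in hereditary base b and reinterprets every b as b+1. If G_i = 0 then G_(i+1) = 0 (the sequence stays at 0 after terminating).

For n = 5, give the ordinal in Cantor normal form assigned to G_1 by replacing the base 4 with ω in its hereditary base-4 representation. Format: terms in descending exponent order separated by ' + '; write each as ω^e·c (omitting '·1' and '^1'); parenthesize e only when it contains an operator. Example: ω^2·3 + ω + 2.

i=0: 5 = 3 + 2 (b=3); 3→4: 4 + 2 = 6; 6−1 = 5
i=1: 5 = 4 + 1 (b=4); 4→5: 5 + 1 = 6; 6−1 = 5

ω + 1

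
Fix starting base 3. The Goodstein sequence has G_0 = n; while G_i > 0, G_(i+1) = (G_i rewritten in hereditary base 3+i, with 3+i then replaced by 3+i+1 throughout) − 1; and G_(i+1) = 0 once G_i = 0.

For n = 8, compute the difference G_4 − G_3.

G_0=8  [base 3] 2·3 + 2  →[3↦4]→  2·4 + 2 = 10  −1 ⇒ G_1=9
G_1=9  [base 4] 2·4 + 1  →[4↦5]→  2·5 + 1 = 11  −1 ⇒ G_2=10
G_2=10  [base 5] 2·5  →[5↦6]→  2·6 = 12  −1 ⇒ G_3=11
G_3=11  [base 6] 6 + 5  →[6↦7]→  7 + 5 = 12  −1 ⇒ G_4=11

0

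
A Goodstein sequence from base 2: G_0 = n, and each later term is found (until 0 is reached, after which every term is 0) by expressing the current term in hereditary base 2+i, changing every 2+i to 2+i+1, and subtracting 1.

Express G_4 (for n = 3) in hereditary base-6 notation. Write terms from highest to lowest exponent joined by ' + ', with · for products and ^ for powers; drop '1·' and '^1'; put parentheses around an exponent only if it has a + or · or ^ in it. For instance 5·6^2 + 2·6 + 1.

1

G_0 = 3. HB_2(3) = 2 + 1. Bump = 4. G_1 = 3.
G_1 = 3. HB_3(3) = 3. Bump = 4. G_2 = 3.
G_2 = 3. HB_4(3) = 3. Bump = 3. G_3 = 2.
G_3 = 2. HB_5(2) = 2. Bump = 2. G_4 = 1.
G_4 = 1. HB_6(1) = 1. Bump = 1. G_5 = 0.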